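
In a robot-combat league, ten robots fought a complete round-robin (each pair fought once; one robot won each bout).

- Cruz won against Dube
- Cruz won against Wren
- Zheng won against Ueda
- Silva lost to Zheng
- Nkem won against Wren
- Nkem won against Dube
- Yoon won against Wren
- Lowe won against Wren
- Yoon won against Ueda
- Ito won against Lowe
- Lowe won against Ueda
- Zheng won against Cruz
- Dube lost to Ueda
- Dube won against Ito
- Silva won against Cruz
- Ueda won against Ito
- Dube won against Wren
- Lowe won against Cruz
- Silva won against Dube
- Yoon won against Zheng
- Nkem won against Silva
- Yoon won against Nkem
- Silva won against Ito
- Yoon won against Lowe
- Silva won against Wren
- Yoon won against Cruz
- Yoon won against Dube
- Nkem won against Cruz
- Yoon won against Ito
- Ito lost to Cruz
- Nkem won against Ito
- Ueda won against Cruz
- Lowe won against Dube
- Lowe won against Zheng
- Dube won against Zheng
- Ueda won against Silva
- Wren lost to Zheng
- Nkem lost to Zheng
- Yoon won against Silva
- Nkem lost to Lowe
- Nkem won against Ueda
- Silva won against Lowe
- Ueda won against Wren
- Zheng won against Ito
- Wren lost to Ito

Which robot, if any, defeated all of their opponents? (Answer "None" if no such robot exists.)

Yoon has 9 wins out of 9 opponents — a perfect record.

Yoon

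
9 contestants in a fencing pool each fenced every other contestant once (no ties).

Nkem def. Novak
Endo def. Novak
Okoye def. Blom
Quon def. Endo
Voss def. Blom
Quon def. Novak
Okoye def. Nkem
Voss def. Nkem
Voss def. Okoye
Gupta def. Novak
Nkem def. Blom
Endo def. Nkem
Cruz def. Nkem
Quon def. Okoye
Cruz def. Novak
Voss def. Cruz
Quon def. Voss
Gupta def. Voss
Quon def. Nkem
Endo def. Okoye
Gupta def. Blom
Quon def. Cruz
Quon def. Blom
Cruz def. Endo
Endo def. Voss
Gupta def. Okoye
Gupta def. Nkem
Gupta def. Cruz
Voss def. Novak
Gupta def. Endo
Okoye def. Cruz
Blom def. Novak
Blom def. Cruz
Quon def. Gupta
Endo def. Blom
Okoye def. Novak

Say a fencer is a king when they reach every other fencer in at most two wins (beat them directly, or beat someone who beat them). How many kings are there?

Blom cannot reach Gupta, Okoye, Quon, Voss in two steps.
Gupta cannot reach Quon in two steps.
Endo cannot reach Gupta, Quon in two steps.
Nkem cannot reach Gupta, Endo, Okoye, Quon, Voss in two steps.
Okoye cannot reach Gupta, Quon, Voss in two steps.
Quon reaches everyone (king).
Cruz cannot reach Gupta, Quon in two steps.
Novak cannot reach Blom, Gupta, Endo, Nkem, Okoye, Quon, Cruz, Voss in two steps.
Voss cannot reach Gupta, Quon in two steps.
Kings: Quon — 1.

1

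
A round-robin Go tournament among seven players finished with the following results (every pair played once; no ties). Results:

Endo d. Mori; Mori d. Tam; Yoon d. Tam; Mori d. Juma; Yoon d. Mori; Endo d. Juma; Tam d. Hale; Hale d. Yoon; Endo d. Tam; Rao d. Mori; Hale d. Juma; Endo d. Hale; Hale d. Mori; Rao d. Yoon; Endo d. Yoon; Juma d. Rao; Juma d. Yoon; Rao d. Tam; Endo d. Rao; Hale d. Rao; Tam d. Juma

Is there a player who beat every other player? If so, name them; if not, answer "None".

Endo has 6 wins out of 6 opponents — a perfect record.

Endo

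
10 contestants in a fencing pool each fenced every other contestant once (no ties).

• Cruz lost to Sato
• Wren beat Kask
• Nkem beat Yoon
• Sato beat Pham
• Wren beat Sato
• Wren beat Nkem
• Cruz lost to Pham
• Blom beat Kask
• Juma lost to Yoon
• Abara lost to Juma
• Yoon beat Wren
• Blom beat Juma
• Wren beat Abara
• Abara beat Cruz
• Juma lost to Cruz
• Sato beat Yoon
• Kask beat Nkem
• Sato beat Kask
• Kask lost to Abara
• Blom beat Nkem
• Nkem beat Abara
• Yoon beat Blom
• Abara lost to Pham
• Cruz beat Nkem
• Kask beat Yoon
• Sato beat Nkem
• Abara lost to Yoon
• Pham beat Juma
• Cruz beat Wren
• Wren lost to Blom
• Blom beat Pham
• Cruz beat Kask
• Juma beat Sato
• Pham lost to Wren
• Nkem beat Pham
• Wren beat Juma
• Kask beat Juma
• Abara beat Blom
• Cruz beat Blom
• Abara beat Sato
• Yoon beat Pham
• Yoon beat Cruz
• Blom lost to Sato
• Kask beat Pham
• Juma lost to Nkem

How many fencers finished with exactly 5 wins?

Win totals: Kask 4, Wren 6, Abara 4, Nkem 4, Yoon 6, Cruz 5, Pham 3, Sato 6, Blom 5, Juma 2.
Exactly 5: Cruz, Blom — 2 fencers.

2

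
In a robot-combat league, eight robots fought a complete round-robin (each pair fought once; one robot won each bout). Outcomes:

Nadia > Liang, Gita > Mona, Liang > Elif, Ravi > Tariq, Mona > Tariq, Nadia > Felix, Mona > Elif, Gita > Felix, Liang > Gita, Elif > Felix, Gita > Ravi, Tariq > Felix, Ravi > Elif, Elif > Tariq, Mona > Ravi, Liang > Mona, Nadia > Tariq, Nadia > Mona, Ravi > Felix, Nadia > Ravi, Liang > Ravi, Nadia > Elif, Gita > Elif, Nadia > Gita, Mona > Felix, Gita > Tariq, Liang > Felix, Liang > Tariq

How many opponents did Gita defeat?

Gita's results: beat Mona, Tariq, Ravi, Felix, Elif; lost to Nadia, Liang.
That is 5 wins.

5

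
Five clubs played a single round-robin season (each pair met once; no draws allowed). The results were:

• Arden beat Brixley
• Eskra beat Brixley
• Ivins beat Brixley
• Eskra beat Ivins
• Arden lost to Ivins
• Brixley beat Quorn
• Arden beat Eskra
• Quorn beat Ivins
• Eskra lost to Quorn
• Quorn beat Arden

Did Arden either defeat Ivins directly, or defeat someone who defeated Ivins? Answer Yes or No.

Yes

Arden did not beat Ivins directly.
Arden beat Eskra, Brixley. Of those, Eskra beat Ivins.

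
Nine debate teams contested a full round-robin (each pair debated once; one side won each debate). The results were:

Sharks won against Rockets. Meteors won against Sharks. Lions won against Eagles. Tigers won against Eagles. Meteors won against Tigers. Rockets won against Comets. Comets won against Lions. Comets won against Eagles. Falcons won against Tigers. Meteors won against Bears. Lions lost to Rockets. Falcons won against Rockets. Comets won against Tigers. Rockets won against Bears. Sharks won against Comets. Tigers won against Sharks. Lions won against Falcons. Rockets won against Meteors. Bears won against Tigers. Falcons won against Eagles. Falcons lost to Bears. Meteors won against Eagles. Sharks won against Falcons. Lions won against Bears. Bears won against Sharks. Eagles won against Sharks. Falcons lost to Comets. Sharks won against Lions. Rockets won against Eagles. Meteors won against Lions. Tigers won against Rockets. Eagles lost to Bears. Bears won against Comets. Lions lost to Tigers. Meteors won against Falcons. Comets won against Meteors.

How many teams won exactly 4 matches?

Win totals: Sharks 4, Rockets 5, Tigers 4, Comets 5, Lions 3, Meteors 6, Eagles 1, Falcons 3, Bears 5.
Exactly 4: Sharks, Tigers — 2 teams.

2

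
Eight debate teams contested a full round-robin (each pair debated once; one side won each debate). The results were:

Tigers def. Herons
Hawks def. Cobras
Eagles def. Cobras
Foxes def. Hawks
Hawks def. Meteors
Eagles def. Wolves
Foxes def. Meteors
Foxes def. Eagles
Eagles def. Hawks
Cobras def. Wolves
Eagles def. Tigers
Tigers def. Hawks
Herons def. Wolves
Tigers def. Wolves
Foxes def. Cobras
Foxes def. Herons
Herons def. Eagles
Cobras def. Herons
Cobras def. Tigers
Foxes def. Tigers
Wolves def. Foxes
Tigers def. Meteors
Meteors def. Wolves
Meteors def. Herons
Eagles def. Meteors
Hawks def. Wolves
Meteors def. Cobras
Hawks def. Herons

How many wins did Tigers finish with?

Tigers' results: beat Hawks, Wolves, Meteors, Herons; lost to Foxes, Eagles, Cobras.
That is 4 wins.

4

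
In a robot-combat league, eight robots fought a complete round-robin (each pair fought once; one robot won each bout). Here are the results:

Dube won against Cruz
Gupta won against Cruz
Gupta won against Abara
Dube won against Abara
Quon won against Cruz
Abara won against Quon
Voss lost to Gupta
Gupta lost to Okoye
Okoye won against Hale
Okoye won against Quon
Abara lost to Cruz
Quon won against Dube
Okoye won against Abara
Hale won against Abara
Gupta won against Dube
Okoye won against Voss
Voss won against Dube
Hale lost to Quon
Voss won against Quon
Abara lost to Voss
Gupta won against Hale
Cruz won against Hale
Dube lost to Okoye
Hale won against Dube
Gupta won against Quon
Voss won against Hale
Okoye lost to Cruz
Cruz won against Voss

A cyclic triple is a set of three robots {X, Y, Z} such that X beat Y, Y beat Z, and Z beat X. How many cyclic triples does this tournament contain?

Win totals: Hale 2, Abara 1, Quon 3, Gupta 6, Cruz 4, Dube 2, Okoye 6, Voss 4.
A robot with w wins dominates both others in C(w,2) triples; summing gives 1 + 0 + 3 + 15 + 6 + 1 + 15 + 6 = 47 transitive triples.
Total triples C(8,3) = 56, so cyclic triples = 56 − 47 = 9.

9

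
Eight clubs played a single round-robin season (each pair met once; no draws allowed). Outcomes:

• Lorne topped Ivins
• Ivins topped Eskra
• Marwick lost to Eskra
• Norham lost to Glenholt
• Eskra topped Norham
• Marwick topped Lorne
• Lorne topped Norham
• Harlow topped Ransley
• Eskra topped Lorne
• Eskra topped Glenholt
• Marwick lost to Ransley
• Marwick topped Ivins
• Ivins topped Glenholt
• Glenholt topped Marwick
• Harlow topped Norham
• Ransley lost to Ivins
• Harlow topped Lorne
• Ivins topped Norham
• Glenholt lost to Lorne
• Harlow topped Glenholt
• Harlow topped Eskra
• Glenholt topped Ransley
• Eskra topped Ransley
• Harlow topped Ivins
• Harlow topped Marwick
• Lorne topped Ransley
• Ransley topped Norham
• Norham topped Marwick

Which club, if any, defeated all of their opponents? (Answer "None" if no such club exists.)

Harlow

Harlow has 7 wins out of 7 opponents — a perfect record.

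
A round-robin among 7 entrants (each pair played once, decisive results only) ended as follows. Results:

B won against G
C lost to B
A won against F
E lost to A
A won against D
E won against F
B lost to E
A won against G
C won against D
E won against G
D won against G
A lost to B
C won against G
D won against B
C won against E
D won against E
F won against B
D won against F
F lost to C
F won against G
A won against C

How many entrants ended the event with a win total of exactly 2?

Win totals: A 5, B 3, C 4, D 4, E 3, F 2, G 0.
Exactly 2: F — 1 entrant.

1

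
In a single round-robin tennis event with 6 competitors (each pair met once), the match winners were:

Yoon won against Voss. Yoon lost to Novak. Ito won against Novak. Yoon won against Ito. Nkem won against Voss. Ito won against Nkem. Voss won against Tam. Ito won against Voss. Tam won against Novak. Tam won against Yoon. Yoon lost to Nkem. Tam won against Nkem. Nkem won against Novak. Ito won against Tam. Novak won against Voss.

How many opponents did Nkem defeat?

Nkem's results: beat Novak, Voss, Yoon; lost to Ito, Tam.
That is 3 wins.

3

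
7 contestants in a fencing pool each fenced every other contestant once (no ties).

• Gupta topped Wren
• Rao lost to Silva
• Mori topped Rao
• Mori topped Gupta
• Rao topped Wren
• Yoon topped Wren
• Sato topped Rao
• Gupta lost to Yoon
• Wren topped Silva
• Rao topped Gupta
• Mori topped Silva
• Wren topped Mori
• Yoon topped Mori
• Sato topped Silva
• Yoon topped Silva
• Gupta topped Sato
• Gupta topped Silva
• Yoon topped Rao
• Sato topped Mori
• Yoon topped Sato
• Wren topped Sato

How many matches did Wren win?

Wren's results: beat Mori, Silva, Sato; lost to Yoon, Rao, Gupta.
That is 3 wins.

3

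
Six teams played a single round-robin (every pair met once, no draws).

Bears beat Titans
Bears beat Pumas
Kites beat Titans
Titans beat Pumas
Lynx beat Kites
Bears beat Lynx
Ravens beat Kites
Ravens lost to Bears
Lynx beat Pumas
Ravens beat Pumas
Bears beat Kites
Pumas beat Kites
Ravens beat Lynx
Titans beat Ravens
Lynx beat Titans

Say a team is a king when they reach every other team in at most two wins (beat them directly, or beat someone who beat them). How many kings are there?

Pumas cannot reach Bears, Ravens, Lynx in two steps.
Kites cannot reach Bears, Lynx in two steps.
Bears reaches everyone (king).
Ravens cannot reach Bears in two steps.
Titans cannot reach Bears in two steps.
Lynx cannot reach Bears in two steps.
Kings: Bears — 1.

1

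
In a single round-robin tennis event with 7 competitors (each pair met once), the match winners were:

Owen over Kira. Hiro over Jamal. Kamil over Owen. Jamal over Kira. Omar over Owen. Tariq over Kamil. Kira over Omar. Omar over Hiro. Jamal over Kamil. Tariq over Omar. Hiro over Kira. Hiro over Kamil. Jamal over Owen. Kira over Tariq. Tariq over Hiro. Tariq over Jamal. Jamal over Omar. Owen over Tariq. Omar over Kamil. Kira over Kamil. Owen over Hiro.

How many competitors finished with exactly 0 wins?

0

Win totals: Jamal 4, Kamil 1, Tariq 4, Omar 3, Owen 3, Kira 3, Hiro 3.
No competitor has exactly 0 wins.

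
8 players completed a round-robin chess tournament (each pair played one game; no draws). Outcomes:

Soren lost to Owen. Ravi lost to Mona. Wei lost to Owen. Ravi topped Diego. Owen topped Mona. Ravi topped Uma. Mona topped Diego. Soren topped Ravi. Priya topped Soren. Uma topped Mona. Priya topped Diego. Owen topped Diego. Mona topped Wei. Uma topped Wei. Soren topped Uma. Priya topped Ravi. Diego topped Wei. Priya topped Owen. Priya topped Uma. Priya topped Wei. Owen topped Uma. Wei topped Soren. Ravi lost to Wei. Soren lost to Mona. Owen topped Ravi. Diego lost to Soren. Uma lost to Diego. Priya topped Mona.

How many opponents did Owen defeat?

Owen's results: beat Wei, Uma, Soren, Mona, Ravi, Diego; lost to Priya.
That is 6 wins.

6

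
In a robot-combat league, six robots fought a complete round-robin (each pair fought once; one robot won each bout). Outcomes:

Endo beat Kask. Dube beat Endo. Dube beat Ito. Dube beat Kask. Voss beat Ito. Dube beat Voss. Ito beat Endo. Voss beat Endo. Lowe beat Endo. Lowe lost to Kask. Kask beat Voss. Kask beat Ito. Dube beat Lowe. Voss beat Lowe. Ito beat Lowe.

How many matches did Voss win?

Voss' results: beat Ito, Endo, Lowe; lost to Dube, Kask.
That is 3 wins.

3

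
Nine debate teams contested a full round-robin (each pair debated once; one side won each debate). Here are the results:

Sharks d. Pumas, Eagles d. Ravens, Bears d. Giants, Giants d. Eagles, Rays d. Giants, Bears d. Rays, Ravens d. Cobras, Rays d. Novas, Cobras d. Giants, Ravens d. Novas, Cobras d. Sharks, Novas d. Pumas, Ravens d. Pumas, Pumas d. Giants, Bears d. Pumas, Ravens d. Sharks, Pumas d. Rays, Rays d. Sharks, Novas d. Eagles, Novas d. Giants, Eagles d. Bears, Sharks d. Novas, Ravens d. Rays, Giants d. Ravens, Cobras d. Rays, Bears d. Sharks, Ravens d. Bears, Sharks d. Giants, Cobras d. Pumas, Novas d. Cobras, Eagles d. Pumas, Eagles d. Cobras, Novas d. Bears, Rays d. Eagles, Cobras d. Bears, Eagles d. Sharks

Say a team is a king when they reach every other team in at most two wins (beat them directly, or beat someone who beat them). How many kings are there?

Ravens reaches everyone (king).
Giants reaches everyone (king).
Pumas cannot reach Bears, Cobras in two steps.
Bears cannot reach Cobras in two steps.
Eagles reaches everyone (king).
Cobras reaches everyone (king).
Sharks reaches everyone (king).
Novas reaches everyone (king).
Rays reaches everyone (king).
Kings: Ravens, Giants, Eagles, Cobras, Sharks, Novas, Rays — 7.

7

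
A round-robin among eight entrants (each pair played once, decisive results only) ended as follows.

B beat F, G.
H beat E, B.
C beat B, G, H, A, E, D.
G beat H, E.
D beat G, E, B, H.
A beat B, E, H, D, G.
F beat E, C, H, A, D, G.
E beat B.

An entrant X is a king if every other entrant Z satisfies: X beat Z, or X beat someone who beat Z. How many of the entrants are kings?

3

A cannot reach C in two steps.
B reaches everyone (king).
C reaches everyone (king).
D cannot reach A, C in two steps.
E cannot reach A, C, D, H in two steps.
F reaches everyone (king).
G cannot reach A, C, D, F in two steps.
H cannot reach A, C, D in two steps.
Kings: B, C, F — 3.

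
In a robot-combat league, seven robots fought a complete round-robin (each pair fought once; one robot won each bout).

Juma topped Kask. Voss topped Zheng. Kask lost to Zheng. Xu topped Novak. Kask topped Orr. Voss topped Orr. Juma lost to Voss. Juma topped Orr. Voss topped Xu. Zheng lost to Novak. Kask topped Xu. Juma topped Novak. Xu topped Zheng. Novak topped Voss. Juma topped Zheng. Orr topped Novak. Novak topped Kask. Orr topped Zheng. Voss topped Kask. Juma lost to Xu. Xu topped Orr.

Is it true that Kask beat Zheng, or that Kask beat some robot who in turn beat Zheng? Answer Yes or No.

Kask did not beat Zheng directly.
Kask beat Orr, Xu. Of those, Orr beat Zheng.

Yes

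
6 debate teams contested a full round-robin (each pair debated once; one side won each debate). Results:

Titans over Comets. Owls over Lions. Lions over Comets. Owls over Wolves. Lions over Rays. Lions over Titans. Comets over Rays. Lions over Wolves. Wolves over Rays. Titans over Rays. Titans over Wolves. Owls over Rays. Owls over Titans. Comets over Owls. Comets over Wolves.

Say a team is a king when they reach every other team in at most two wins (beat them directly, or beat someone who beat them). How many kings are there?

3

Owls reaches everyone (king).
Wolves cannot reach Owls, Titans, Lions, Comets in two steps.
Rays cannot reach Owls, Wolves, Titans, Lions, Comets in two steps.
Titans cannot reach Lions in two steps.
Lions reaches everyone (king).
Comets reaches everyone (king).
Kings: Owls, Lions, Comets — 3.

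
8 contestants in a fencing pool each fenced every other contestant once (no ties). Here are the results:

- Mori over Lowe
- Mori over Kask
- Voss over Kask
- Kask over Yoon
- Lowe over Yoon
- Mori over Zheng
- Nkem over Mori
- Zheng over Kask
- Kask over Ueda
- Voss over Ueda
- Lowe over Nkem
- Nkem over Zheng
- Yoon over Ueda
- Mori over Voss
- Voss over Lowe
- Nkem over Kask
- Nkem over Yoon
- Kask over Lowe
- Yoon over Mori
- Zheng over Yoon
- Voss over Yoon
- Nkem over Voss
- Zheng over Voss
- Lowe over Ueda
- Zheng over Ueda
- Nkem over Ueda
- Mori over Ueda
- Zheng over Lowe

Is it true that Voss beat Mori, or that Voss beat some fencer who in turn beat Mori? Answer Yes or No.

Voss did not beat Mori directly.
Voss beat Lowe, Yoon, Ueda, Kask. Of those, Yoon beat Mori.

Yes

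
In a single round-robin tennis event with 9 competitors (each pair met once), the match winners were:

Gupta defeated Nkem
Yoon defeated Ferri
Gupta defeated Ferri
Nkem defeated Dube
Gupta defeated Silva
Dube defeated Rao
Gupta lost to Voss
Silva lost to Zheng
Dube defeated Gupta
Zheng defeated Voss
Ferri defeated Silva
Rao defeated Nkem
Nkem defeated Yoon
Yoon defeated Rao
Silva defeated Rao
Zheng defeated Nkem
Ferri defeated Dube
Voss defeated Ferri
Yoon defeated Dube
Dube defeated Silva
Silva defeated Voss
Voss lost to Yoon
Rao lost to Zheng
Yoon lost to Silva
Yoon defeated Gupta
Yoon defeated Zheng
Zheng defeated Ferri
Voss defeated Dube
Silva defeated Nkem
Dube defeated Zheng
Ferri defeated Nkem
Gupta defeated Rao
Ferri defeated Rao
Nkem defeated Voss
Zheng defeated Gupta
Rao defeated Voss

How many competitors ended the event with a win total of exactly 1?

Win totals: Silva 4, Nkem 3, Rao 2, Gupta 4, Voss 3, Dube 4, Ferri 4, Yoon 6, Zheng 6.
No competitor has exactly 1 wins.

0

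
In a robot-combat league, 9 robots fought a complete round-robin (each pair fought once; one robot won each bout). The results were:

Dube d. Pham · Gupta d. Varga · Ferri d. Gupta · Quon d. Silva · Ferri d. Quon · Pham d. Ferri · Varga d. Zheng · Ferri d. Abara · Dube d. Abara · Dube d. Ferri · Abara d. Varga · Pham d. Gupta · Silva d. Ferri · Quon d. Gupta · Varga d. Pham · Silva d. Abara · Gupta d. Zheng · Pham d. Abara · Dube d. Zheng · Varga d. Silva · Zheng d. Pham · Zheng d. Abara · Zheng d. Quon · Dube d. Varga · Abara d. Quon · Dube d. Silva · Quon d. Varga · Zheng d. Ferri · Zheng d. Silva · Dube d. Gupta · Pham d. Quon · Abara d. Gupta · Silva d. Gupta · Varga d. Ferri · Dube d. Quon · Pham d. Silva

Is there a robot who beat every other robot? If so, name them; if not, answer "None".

Dube

Dube has 8 wins out of 8 opponents — a perfect record.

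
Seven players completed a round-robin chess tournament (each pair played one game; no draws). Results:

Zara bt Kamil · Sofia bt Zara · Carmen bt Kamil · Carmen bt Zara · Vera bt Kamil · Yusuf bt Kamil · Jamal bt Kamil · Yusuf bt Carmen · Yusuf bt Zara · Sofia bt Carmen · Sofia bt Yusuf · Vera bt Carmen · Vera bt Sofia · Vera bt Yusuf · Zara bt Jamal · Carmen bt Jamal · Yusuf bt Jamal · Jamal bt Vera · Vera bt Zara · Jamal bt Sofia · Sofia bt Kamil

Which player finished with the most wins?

Win totals: Jamal 3, Vera 5, Yusuf 4, Zara 2, Carmen 3, Sofia 4, Kamil 0.
Vera leads with 5 wins (next highest: 4).

Vera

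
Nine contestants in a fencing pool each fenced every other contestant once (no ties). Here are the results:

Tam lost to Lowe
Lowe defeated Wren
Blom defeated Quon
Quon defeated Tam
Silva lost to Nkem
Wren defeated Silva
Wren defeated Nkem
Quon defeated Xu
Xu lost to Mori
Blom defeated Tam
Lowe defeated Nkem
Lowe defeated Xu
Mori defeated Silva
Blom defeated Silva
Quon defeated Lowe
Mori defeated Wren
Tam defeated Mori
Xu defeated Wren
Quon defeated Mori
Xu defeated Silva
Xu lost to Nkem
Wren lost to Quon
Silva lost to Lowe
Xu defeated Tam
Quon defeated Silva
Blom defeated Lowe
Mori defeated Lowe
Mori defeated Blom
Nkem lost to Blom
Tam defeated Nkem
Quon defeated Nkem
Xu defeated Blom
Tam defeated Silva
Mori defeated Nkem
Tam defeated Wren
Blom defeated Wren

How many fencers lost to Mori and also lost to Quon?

5

Mori beat: Lowe, Silva, Nkem, Blom, Xu, Wren.
Quon beat: Mori, Lowe, Tam, Silva, Nkem, Xu, Wren.
Both beat: Lowe, Silva, Nkem, Xu, Wren — 5.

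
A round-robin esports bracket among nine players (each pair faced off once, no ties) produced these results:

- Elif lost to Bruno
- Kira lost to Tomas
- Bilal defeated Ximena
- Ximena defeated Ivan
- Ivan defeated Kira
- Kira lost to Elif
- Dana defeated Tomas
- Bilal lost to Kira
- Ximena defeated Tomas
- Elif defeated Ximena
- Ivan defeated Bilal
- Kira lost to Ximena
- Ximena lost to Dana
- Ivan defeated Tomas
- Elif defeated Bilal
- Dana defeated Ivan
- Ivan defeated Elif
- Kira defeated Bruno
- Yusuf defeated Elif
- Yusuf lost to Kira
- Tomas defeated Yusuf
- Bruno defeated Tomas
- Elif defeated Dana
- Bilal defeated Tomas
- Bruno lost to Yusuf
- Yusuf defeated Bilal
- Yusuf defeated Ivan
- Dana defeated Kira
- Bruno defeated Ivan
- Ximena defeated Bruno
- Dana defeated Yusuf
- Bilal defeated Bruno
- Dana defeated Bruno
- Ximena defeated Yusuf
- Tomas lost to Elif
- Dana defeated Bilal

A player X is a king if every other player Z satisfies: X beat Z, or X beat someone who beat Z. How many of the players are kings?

5

Bruno reaches everyone (king).
Dana reaches everyone (king).
Kira cannot reach Dana in two steps.
Elif reaches everyone (king).
Yusuf reaches everyone (king).
Bilal cannot reach Dana in two steps.
Ximena cannot reach Dana in two steps.
Tomas cannot reach Dana, Ximena in two steps.
Ivan reaches everyone (king).
Kings: Bruno, Dana, Elif, Yusuf, Ivan — 5.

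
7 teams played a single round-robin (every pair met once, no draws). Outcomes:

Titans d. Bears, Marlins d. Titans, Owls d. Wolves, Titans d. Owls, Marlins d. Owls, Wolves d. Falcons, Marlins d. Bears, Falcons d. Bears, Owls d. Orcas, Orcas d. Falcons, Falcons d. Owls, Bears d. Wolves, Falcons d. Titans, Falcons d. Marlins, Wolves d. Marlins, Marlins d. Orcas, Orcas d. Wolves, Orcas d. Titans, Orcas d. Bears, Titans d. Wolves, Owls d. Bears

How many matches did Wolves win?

Wolves' results: beat Falcons, Marlins; lost to Orcas, Owls, Bears, Titans.
That is 2 wins.

2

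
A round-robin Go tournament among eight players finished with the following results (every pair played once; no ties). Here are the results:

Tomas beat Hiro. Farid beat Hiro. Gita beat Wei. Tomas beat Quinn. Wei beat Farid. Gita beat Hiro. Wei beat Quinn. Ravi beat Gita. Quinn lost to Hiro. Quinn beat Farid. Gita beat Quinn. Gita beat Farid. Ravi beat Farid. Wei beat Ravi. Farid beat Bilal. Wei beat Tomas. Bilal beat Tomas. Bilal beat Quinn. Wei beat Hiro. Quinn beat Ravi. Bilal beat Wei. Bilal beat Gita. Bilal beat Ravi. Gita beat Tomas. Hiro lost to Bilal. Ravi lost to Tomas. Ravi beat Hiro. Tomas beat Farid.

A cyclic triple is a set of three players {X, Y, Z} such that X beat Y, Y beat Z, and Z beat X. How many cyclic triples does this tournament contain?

Win totals: Bilal 6, Gita 5, Farid 2, Tomas 4, Hiro 1, Quinn 2, Wei 5, Ravi 3.
A player with w wins dominates both others in C(w,2) triples; summing gives 15 + 10 + 1 + 6 + 0 + 1 + 10 + 3 = 46 transitive triples.
Total triples C(8,3) = 56, so cyclic triples = 56 − 46 = 10.

10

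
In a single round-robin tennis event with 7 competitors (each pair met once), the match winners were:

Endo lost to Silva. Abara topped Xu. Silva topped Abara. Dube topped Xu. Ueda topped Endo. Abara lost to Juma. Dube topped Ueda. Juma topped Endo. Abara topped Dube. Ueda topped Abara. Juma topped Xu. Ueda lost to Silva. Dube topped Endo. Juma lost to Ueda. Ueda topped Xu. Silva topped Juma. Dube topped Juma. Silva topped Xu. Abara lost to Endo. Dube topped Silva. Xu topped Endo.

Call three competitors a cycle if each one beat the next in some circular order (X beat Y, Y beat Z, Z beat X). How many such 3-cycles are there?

5

Win totals: Endo 1, Ueda 4, Juma 3, Dube 5, Abara 2, Xu 1, Silva 5.
A competitor with w wins dominates both others in C(w,2) triples; summing gives 0 + 6 + 3 + 10 + 1 + 0 + 10 = 30 transitive triples.
Total triples C(7,3) = 35, so cyclic triples = 35 − 30 = 5.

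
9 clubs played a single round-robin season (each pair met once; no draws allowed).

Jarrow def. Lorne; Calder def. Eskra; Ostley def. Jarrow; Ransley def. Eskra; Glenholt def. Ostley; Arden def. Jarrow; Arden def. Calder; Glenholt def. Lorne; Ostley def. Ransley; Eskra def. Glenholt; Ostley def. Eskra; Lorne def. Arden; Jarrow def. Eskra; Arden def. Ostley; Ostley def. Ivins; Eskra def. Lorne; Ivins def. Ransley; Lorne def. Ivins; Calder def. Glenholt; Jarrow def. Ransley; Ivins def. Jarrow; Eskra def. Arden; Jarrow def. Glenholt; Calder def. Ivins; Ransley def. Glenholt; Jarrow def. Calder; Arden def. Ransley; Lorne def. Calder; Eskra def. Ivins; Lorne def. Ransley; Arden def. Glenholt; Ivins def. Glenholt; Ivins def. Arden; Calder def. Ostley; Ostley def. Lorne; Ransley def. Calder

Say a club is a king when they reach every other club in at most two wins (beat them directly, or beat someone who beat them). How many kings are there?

8

Eskra reaches everyone (king).
Lorne reaches everyone (king).
Arden reaches everyone (king).
Ostley reaches everyone (king).
Ivins reaches everyone (king).
Ransley cannot reach Jarrow in two steps.
Jarrow reaches everyone (king).
Calder reaches everyone (king).
Glenholt reaches everyone (king).
Kings: Eskra, Lorne, Arden, Ostley, Ivins, Jarrow, Calder, Glenholt — 8.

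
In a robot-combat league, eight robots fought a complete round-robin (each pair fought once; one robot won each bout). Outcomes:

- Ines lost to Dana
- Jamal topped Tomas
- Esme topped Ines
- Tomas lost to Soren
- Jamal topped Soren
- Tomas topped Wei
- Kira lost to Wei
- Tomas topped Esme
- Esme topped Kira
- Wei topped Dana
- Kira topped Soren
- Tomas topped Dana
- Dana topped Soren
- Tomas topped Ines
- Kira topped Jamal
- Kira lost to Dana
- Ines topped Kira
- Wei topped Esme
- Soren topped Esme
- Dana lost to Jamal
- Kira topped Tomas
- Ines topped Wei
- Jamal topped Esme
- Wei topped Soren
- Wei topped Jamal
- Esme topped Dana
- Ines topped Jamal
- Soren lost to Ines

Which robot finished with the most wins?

Win totals: Tomas 4, Ines 4, Dana 3, Jamal 4, Wei 5, Esme 3, Kira 3, Soren 2.
Wei leads with 5 wins (next highest: 4).

Wei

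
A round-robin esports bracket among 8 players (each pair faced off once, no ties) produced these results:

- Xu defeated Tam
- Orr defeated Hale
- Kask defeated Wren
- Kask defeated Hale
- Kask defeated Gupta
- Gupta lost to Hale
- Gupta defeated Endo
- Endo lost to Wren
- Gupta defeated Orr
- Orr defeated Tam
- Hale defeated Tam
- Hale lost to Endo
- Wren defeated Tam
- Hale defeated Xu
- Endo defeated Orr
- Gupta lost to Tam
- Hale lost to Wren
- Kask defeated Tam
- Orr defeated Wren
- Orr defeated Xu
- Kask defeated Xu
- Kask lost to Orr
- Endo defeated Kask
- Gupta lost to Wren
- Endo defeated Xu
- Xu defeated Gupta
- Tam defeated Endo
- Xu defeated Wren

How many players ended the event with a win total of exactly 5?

Win totals: Hale 3, Wren 4, Gupta 2, Endo 4, Orr 5, Kask 5, Tam 2, Xu 3.
Exactly 5: Orr, Kask — 2 players.

2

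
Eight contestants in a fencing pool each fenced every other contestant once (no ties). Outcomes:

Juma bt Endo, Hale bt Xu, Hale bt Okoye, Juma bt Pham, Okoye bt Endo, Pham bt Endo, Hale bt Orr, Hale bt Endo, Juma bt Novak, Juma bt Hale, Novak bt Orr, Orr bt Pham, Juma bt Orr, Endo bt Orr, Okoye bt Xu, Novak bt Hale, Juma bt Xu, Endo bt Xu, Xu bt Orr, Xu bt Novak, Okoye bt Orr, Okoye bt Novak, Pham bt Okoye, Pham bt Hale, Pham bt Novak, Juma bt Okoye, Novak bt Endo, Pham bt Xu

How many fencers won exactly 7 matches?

Win totals: Juma 7, Novak 3, Pham 5, Endo 2, Okoye 4, Hale 4, Orr 1, Xu 2.
Exactly 7: Juma — 1 fencer.

1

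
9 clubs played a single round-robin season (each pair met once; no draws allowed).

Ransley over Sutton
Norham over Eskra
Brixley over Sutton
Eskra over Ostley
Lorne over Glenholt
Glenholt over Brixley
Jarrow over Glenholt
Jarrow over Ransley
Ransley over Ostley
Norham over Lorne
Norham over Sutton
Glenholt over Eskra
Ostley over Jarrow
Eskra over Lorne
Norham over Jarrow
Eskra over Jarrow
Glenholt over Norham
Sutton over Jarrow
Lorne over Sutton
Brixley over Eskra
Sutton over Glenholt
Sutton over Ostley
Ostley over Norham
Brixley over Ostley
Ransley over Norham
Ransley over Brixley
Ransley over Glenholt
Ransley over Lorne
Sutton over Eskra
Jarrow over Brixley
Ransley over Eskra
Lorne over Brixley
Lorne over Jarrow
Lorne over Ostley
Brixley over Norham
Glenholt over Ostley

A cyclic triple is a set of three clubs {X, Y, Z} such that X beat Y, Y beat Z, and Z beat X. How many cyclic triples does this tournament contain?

Win totals: Eskra 3, Jarrow 3, Ransley 7, Norham 4, Ostley 2, Glenholt 4, Sutton 4, Lorne 5, Brixley 4.
A club with w wins dominates both others in C(w,2) triples; summing gives 3 + 3 + 21 + 6 + 1 + 6 + 6 + 10 + 6 = 62 transitive triples.
Total triples C(9,3) = 84, so cyclic triples = 84 − 62 = 22.

22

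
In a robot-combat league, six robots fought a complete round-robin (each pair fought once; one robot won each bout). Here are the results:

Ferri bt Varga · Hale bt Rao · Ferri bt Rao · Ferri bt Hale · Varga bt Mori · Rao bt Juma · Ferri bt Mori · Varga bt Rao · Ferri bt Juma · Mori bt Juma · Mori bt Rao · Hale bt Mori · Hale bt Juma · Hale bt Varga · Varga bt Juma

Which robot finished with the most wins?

Ferri

Win totals: Hale 4, Varga 3, Rao 1, Mori 2, Ferri 5, Juma 0.
Ferri leads with 5 wins (next highest: 4).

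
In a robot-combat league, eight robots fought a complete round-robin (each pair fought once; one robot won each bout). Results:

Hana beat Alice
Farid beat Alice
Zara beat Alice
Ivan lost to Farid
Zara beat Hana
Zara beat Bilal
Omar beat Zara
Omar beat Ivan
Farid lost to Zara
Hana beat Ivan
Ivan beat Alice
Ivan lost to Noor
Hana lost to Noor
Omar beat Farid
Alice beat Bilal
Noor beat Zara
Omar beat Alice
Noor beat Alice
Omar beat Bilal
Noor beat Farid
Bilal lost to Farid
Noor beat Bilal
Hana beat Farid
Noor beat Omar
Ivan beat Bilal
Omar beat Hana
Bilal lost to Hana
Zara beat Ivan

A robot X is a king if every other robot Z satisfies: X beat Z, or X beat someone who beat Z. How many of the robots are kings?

Ivan cannot reach Farid, Noor, Omar, Zara, Hana in two steps.
Farid cannot reach Noor, Omar, Zara, Hana in two steps.
Noor reaches everyone (king).
Omar cannot reach Noor in two steps.
Alice cannot reach Ivan, Farid, Noor, Omar, Zara, Hana in two steps.
Zara cannot reach Noor, Omar in two steps.
Bilal cannot reach Ivan, Farid, Noor, Omar, Alice, Zara, Hana in two steps.
Hana cannot reach Noor, Omar, Zara in two steps.
Kings: Noor — 1.

1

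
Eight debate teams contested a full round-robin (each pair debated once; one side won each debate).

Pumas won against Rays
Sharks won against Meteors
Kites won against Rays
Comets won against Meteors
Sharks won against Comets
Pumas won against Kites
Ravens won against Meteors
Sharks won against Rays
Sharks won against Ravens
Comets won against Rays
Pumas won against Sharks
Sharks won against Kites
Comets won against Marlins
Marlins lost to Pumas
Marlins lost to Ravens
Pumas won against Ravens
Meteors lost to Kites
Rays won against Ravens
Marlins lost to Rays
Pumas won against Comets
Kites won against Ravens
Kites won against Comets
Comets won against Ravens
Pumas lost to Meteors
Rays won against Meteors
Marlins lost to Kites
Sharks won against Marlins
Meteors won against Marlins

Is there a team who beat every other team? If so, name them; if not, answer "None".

Highest win total is Sharks with 6 (out of 7 possible).
Sharks lost to Pumas, so no team went undefeated.

None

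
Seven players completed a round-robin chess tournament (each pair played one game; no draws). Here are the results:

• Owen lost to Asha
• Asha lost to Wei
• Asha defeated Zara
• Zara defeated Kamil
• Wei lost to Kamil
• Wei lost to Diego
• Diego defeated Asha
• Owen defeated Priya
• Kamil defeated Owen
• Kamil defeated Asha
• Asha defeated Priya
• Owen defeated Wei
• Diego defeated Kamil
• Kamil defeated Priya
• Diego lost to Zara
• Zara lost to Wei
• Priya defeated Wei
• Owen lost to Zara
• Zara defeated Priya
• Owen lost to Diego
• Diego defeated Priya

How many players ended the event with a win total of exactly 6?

0

Win totals: Owen 2, Priya 1, Kamil 4, Asha 3, Wei 2, Diego 5, Zara 4.
No player has exactly 6 wins.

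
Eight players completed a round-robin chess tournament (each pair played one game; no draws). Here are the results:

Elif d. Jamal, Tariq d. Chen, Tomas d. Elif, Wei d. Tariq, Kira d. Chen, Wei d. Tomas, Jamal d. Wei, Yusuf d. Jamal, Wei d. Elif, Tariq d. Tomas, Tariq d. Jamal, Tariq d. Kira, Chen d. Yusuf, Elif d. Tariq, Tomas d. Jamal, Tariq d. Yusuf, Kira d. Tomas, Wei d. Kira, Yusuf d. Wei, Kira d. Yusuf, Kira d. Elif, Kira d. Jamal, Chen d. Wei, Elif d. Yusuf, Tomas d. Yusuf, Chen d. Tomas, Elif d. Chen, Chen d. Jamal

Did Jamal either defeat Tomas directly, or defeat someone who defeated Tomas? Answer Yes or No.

Yes

Jamal did not beat Tomas directly.
Jamal beat Wei. Of those, Wei beat Tomas.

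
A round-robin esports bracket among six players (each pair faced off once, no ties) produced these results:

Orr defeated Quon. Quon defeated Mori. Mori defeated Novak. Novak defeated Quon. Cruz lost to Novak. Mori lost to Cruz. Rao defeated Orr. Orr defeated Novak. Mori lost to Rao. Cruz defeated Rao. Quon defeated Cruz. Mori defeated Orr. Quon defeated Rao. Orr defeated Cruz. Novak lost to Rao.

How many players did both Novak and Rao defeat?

0

Novak beat: Cruz, Quon.
Rao beat: Orr, Novak, Mori.
No one was beaten by both.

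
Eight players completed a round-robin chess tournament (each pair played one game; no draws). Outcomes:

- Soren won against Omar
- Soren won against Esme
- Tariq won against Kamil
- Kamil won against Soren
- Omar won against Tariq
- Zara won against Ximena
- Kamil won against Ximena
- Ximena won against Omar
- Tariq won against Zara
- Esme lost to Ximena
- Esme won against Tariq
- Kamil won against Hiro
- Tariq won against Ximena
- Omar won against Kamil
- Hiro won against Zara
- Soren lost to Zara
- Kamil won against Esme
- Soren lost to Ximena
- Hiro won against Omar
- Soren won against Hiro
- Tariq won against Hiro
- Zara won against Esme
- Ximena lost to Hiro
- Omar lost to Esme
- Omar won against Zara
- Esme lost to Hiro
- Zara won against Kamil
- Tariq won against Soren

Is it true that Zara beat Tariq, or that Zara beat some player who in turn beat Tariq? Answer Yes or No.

Yes

Zara did not beat Tariq directly.
Zara beat Kamil, Esme, Soren, Ximena. Of those, Esme beat Tariq.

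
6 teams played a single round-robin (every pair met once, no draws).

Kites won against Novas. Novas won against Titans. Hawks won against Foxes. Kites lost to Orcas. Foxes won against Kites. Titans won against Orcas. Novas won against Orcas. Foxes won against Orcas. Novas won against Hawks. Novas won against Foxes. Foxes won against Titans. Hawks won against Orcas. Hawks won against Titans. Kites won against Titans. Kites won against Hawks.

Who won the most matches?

Win totals: Kites 3, Titans 1, Foxes 3, Hawks 3, Orcas 1, Novas 4.
Novas leads with 4 wins (next highest: 3).

Novas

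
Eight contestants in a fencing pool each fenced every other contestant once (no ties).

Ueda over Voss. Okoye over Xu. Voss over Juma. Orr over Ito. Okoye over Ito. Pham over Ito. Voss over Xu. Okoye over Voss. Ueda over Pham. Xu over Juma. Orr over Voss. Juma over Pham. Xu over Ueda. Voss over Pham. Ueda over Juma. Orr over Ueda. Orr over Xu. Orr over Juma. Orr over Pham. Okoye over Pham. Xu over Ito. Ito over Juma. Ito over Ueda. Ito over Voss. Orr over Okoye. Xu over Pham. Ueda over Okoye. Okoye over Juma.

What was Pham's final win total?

Pham's results: beat Ito; lost to Ueda, Voss, Okoye, Juma, Orr, Xu.
That is 1 win.

1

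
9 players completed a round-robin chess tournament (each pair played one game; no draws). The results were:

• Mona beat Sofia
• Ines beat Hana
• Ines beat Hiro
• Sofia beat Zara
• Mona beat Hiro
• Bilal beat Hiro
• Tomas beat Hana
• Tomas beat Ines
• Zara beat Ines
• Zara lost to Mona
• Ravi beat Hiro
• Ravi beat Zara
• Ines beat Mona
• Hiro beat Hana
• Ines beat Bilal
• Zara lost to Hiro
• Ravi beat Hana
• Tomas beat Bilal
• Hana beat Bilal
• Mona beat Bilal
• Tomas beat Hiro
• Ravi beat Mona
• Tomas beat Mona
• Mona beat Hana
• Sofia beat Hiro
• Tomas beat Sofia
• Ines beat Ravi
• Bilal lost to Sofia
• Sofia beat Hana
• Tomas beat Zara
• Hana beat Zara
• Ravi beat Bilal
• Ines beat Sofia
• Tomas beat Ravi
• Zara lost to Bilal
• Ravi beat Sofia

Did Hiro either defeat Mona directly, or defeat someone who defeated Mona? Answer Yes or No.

Hiro did not beat Mona directly.
Hiro beat Hana, Zara, but each of them lost to Mona. No two-step path.

No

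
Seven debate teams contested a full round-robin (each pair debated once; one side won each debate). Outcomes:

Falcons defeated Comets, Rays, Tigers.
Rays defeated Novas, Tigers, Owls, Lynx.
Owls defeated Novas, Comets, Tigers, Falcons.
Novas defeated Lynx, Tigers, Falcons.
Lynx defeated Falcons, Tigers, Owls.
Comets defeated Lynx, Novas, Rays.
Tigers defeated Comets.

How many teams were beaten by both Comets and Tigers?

0

Comets beat: Lynx, Novas, Rays.
Tigers beat: Comets.
No one was beaten by both.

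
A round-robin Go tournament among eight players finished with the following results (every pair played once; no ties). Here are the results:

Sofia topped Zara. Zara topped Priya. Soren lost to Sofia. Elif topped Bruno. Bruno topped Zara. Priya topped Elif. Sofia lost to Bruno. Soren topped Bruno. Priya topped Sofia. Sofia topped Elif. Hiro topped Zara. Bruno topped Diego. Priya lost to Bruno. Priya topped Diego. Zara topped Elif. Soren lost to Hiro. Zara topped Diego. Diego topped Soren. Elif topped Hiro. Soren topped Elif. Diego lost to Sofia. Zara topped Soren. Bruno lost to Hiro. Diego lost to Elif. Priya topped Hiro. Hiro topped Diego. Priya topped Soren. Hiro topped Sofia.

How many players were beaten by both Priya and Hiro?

Priya beat: Elif, Diego, Sofia, Soren, Hiro.
Hiro beat: Zara, Diego, Sofia, Soren, Bruno.
Both beat: Diego, Sofia, Soren — 3.

3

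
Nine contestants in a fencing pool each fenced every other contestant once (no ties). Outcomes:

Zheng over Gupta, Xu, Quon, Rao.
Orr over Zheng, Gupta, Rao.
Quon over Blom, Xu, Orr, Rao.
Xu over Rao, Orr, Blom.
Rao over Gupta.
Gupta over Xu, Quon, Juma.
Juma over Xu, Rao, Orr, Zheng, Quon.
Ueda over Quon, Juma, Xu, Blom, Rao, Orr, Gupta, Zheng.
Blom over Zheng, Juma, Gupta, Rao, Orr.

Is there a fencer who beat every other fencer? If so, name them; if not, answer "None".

Ueda

Ueda has 8 wins out of 8 opponents — a perfect record.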